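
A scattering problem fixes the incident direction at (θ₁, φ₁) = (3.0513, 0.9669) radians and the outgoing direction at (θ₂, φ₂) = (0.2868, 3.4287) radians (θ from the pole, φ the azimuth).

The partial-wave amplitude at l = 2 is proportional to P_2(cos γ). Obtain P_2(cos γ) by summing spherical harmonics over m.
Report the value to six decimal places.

Summing Y*_{l m}(θ₁,φ₁)·Y_{l m}(θ₂,φ₂) over m ∈ [−2, 2]; prefactor 4π/(2·2+1) = 2.513274:
  term(m=-2) = (0.000020, 0.000095)   from Y*(Ω₁)=(-0.001115, 0.002936), Y(Ω₂)=(0.025954, -0.016790)
  term(m=-1) = (0.011310, 0.009142)   from Y*(Ω₁)=(-0.039396, -0.057106), Y(Ω₂)=(-0.201035, 0.059359)
  term(m=+0) = (0.345857, 0.000000)   from Y*(Ω₁)=(0.623090, -0.000000), Y(Ω₂)=(0.555067, 0.000000)
  term(m=+1) = (0.011310, -0.009142)   from Y*(Ω₁)=(0.039396, -0.057106), Y(Ω₂)=(0.201035, 0.059359)
  term(m=+2) = (0.000020, -0.000095)   from Y*(Ω₁)=(-0.001115, -0.002936), Y(Ω₂)=(0.025954, 0.016790)
Total Σ_m = (0.368517, 0.000000). Multiply by 2.513274: (0.926184, 0.000000). P_2(cos γ) = 0.926184

0.926184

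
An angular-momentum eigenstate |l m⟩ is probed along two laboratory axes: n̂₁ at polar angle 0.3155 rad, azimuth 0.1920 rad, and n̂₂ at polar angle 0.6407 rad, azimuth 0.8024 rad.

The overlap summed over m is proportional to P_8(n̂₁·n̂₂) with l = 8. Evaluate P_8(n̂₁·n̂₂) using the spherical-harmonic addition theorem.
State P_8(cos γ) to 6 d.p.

Expand P_8 via completeness: Σ_{m} conj(Y_{8,m}) at Ω₁ times Y_{8,m} at Ω₂ —
  term(m=-8) = (0.000000, 0.000000)   from Y*(Ω₁)=(0.000002, 0.000044), Y(Ω₂)=(0.008324, -0.001139)
  term(m=-7) = (-0.000010, 0.000022)   from Y*(Ω₁)=(0.000122, 0.000529), Y(Ω₂)=(0.035429, 0.027861)
  term(m=-6) = (-0.000543, 0.000311)   from Y*(Ω₁)=(0.001715, 0.003854), Y(Ω₂)=(0.015109, 0.147598)
  term(m=-5) = (-0.007723, -0.000694)   from Y*(Ω₁)=(0.013461, 0.019227), Y(Ω₂)=(-0.212919, 0.252587)
  term(m=-4) = (-0.035296, -0.029729)   from Y*(Ω₁)=(0.069001, 0.066641), Y(Ω₂)=(-0.479952, 0.032691)
  term(m=-3) = (-0.026021, -0.097657)   from Y*(Ω₁)=(0.236231, 0.153424), Y(Ω₂)=(-0.266307, -0.240438)
  term(m=-2) = (-0.019335, 0.052969)   from Y*(Ω₁)=(0.506139, 0.204509), Y(Ω₂)=(0.003512, 0.103235)
  term(m=-1) = (-0.178732, 0.125025)   from Y*(Ω₁)=(0.516406, 0.100387), Y(Ω₂)=(-0.288153, 0.298122)
  term(m=+0) = (0.004627, 0.000000)   from Y*(Ω₁)=(-0.158371, -0.000000), Y(Ω₂)=(-0.029216, 0.000000)
  term(m=+1) = (-0.178732, -0.125025)   from Y*(Ω₁)=(-0.516406, 0.100387), Y(Ω₂)=(0.288153, 0.298122)
  term(m=+2) = (-0.019335, -0.052969)   from Y*(Ω₁)=(0.506139, -0.204509), Y(Ω₂)=(0.003512, -0.103235)
  term(m=+3) = (-0.026021, 0.097657)   from Y*(Ω₁)=(-0.236231, 0.153424), Y(Ω₂)=(0.266307, -0.240438)
  term(m=+4) = (-0.035296, 0.029729)   from Y*(Ω₁)=(0.069001, -0.066641), Y(Ω₂)=(-0.479952, -0.032691)
  term(m=+5) = (-0.007723, 0.000694)   from Y*(Ω₁)=(-0.013461, 0.019227), Y(Ω₂)=(0.212919, 0.252587)
  term(m=+6) = (-0.000543, -0.000311)   from Y*(Ω₁)=(0.001715, -0.003854), Y(Ω₂)=(0.015109, -0.147598)
  term(m=+7) = (-0.000010, -0.000022)   from Y*(Ω₁)=(-0.000122, 0.000529), Y(Ω₂)=(-0.035429, 0.027861)
  term(m=+8) = (0.000000, -0.000000)   from Y*(Ω₁)=(0.000002, -0.000044), Y(Ω₂)=(0.008324, 0.001139)
Total Σ_m = (-0.530691, -0.000000). Multiply by 0.739198: (-0.392286, -0.000000). P_8(cos γ) = -0.392286

-0.392286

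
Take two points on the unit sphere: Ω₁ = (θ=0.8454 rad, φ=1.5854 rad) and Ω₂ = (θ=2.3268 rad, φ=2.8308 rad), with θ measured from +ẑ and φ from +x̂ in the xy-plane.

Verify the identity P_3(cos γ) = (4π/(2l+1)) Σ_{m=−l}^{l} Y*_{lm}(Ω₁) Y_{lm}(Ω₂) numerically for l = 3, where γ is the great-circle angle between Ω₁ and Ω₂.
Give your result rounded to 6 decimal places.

0.366111

Term-by-term m-sum for l=3 (normalisation 4π/7 = 1.795196):
  [-3]  conj(Y_{3,-3})(Ω₁) = +0.007655-0.174610i ; Y_{3,-3}(Ω₂) = -0.095766-0.129049i ; Δ = -0.023266+0.015734i
  [-2]  conj(Y_{3,-2})(Ω₁) = -0.379432-0.011085i ; Y_{3,-2}(Ω₂) = -0.301727-0.216128i ; Δ = +0.112089+0.085351i
  [-1]  conj(Y_{3,-1})(Ω₁) = -0.004240+0.290319i ; Y_{3,-1}(Ω₂) = -0.302928-0.097301i ; Δ = +0.029533-0.087533i
  [+0]  conj(Y_{3,0})(Ω₁) = -0.197886-0.000000i ; Y_{3,0}(Ω₂) = +0.165607+0.000000i ; Δ = -0.032771-0.000000i
  [+1]  conj(Y_{3,1})(Ω₁) = +0.004240+0.290319i ; Y_{3,1}(Ω₂) = +0.302928-0.097301i ; Δ = +0.029533+0.087533i
  [+2]  conj(Y_{3,2})(Ω₁) = -0.379432+0.011085i ; Y_{3,2}(Ω₂) = -0.301727+0.216128i ; Δ = +0.112089-0.085351i
  [+3]  conj(Y_{3,3})(Ω₁) = -0.007655-0.174610i ; Y_{3,3}(Ω₂) = +0.095766-0.129049i ; Δ = -0.023266-0.015734i
Accumulated sum +0.203939-0.000000i; after 4π/(2l+1) scaling, +0.366111-0.000000i ⇒ P_3 = 0.366111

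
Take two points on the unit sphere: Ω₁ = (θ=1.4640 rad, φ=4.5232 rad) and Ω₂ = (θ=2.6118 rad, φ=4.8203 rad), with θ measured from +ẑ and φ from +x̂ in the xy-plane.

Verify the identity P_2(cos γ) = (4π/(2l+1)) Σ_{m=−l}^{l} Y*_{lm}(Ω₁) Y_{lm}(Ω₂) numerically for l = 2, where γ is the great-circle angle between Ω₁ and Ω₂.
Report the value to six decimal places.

Term-by-term m-sum for l=2 (normalisation 4π/5 = 2.513274):
  term(m=-2) = 0.03122 - 0.02109j   from Y*(Ω₁)=-0.35487 + 0.14107j, Y(Ω₂)=-0.09636 + 0.02113j
  term(m=-1) = -0.02638 + 0.00808j   from Y*(Ω₁)=-0.01540 - 0.08042j, Y(Ω₂)=-0.03628 - 0.33493j
  term(m=+0) = -0.11855 + 0.00000j   from Y*(Ω₁)=-0.30464 + 0.00000j, Y(Ω₂)=0.38915 + 0.00000j
  term(m=+1) = -0.02638 - 0.00808j   from Y*(Ω₁)=0.01540 - 0.08042j, Y(Ω₂)=0.03628 - 0.33493j
  term(m=+2) = 0.03122 + 0.02109j   from Y*(Ω₁)=-0.35487 - 0.14107j, Y(Ω₂)=-0.09636 - 0.02113j
Accumulated sum -0.10887 + 0.00000j; after 4π/(2l+1) scaling, -0.27362 + 0.00000j ⇒ P_2 = -0.273624

-0.273624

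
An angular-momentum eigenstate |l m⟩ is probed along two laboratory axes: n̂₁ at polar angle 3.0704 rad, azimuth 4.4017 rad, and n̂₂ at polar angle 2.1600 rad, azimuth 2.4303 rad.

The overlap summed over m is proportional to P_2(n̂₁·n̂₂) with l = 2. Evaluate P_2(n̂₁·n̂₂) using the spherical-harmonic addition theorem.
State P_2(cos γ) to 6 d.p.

-0.076694

Expand P_2 via completeness: Σ_{m} conj(Y_{2,m}) at Ω₁ times Y_{2,m} at Ω₂ —
  [-2]  conj(Y_{2,-2})(Ω₁) = -0.00159 + 0.00114j ; Y_{2,-2}(Ω₂) = 0.03943 + 0.26407j ; Δ = -0.00036 - 0.00037j
  [-1]  conj(Y_{2,-1})(Ω₁) = 0.01676 + 0.05219j ; Y_{2,-1}(Ω₂) = 0.27037 + 0.23300j ; Δ = -0.00763 + 0.01802j
  [+0]  conj(Y_{2,0})(Ω₁) = 0.62600 + 0.00000j ; Y_{2,0}(Ω₂) = -0.02321 + 0.00000j ; Δ = -0.01453 + 0.00000j
  [+1]  conj(Y_{2,1})(Ω₁) = -0.01676 + 0.05219j ; Y_{2,1}(Ω₂) = -0.27037 + 0.23300j ; Δ = -0.00763 - 0.01802j
  [+2]  conj(Y_{2,2})(Ω₁) = -0.00159 - 0.00114j ; Y_{2,2}(Ω₂) = 0.03943 - 0.26407j ; Δ = -0.00036 + 0.00037j
Σ over m = -0.03052 + 0.00000j; ×(4π/5) → -0.07669 + 0.00000j. Real part: -0.076694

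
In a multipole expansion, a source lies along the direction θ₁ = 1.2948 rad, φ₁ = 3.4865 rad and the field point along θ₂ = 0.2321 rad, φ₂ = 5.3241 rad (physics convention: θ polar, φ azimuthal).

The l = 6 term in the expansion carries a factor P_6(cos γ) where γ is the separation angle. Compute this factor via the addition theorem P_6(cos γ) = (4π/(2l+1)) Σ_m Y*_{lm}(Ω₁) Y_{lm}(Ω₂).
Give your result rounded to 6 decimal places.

-0.066625

Addition theorem: P_6(cos γ) = (4π/13) Σ_m Y*_{lm}(Ω₁) Y_{lm}(Ω₂), m = −6…6:
  m=-6: -0.18329 + 0.33659j × 0.00006 - 0.00004j = 0.00000 + 0.00003j  (running Σ = 0.00000 + 0.00003j)
  m=-5: 0.05758 - 0.37159j × 0.00009 - 0.00105j = -0.00038 - 0.00009j  (running Σ = -0.00038 - 0.00007j)
  m=-4: -0.01064 - 0.05498j × -0.00723 - 0.00602j = -0.00025 + 0.00046j  (running Σ = -0.00064 + 0.00040j)
  m=-3: 0.17630 + 0.29675j × -0.05524 + 0.01495j = -0.01418 - 0.01376j  (running Σ = -0.01481 - 0.01336j)
  m=-2: -0.03598 - 0.02968j × -0.07951 + 0.21960j = 0.00938 - 0.00554j  (running Σ = -0.00543 - 0.01890j)
  m=-1: -0.30031 - 0.10789j × 0.32770 + 0.46716j = -0.04801 - 0.17565j  (running Σ = -0.05344 - 0.19455j)
  m=0: 0.07341 + 0.00000j × 0.51714 + 0.00000j = 0.03796 + 0.00000j  (running Σ = -0.01548 - 0.19455j)
  m=1: 0.30031 - 0.10789j × -0.32770 + 0.46716j = -0.04801 + 0.17565j  (running Σ = -0.06349 - 0.01890j)
  m=2: -0.03598 + 0.02968j × -0.07951 - 0.21960j = 0.00938 + 0.00554j  (running Σ = -0.05411 - 0.01336j)
  m=3: -0.17630 + 0.29675j × 0.05524 + 0.01495j = -0.01418 + 0.01376j  (running Σ = -0.06829 + 0.00040j)
  m=4: -0.01064 + 0.05498j × -0.00723 + 0.00602j = -0.00025 - 0.00046j  (running Σ = -0.06854 - 0.00007j)
  m=5: -0.05758 - 0.37159j × -0.00009 - 0.00105j = -0.00038 + 0.00009j  (running Σ = -0.06892 + 0.00003j)
  m=6: -0.18329 - 0.33659j × 0.00006 + 0.00004j = 0.00000 - 0.00003j  (running Σ = -0.06892 - 0.00000j)
Σ over m = -0.06892 - 0.00000j; ×(4π/13) → -0.06663 - 0.00000j. Real part: -0.066625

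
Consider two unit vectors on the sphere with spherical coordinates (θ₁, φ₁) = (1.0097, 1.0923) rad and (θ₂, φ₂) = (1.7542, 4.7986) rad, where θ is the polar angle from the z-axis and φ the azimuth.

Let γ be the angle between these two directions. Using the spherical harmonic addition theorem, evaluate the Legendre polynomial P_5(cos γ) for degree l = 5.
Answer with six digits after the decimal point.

Expand P_5 via completeness: Σ_{m} conj(Y_{5,m}) at Ω₁ times Y_{5,m} at Ω₂ —
  [-5]  conj(Y_{5,-5})(Ω₁) = (0.137517, -0.147878) ; Y_{5,-5}(Ω₂) = (0.178202, 0.387482) ; Δ = (0.081806, 0.026933)
  [-4]  conj(Y_{5,-4})(Ω₁) = (-0.135046, -0.377933) ; Y_{5,-4}(Ω₂) = (-0.235439, 0.084569) ; Δ = (0.063757, 0.077560)
  [-3]  conj(Y_{5,-3})(Ω₁) = (-0.322124, -0.043854) ; Y_{5,-3}(Ω₂) = (0.058925, 0.222730) ; Δ = (-0.009214, -0.074331)
  [-2]  conj(Y_{5,-2})(Ω₁) = (0.056062, -0.079566) ; Y_{5,-2}(Ω₂) = (-0.265002, 0.046150) ; Δ = (-0.011185, 0.023673)
  [-1]  conj(Y_{5,-1})(Ω₁) = (-0.159876, -0.308224) ; Y_{5,-1}(Ω₂) = (0.015119, 0.174933) ; Δ = (0.051502, -0.032628)
  [+0]  conj(Y_{5,0})(Ω₁) = (0.014350, -0.000000) ; Y_{5,0}(Ω₂) = (-0.271762, 0.000000) ; Δ = (-0.003900, 0.000000)
  [+1]  conj(Y_{5,1})(Ω₁) = (0.159876, -0.308224) ; Y_{5,1}(Ω₂) = (-0.015119, 0.174933) ; Δ = (0.051502, 0.032628)
  [+2]  conj(Y_{5,2})(Ω₁) = (0.056062, 0.079566) ; Y_{5,2}(Ω₂) = (-0.265002, -0.046150) ; Δ = (-0.011185, -0.023673)
  [+3]  conj(Y_{5,3})(Ω₁) = (0.322124, -0.043854) ; Y_{5,3}(Ω₂) = (-0.058925, 0.222730) ; Δ = (-0.009214, 0.074331)
  [+4]  conj(Y_{5,4})(Ω₁) = (-0.135046, 0.377933) ; Y_{5,4}(Ω₂) = (-0.235439, -0.084569) ; Δ = (0.063757, -0.077560)
  [+5]  conj(Y_{5,5})(Ω₁) = (-0.137517, -0.147878) ; Y_{5,5}(Ω₂) = (-0.178202, 0.387482) ; Δ = (0.081806, -0.026933)
Σ over m = (0.349432, -0.000000); ×(4π/11) → (0.399190, -0.000000). Real part: 0.399190

0.399190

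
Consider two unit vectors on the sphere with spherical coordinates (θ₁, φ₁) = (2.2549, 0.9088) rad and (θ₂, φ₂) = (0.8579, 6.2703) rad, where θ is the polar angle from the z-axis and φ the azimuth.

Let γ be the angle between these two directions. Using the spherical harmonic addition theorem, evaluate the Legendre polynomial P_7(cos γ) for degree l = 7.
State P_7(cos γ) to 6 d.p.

0.124958

Expand P_7 via completeness: Σ_{m} conj(Y_{7,m}) at Ω₁ times Y_{7,m} at Ω₂ —
  [-7]  conj(Y_{7,-7})(Ω₁) = (0.083700, 0.006577) ; Y_{7,-7}(Ω₂) = (0.070596, 0.006385) ; Δ = (0.005867, 0.000999)
  [-6]  conj(Y_{7,-6})(Ω₁) = (-0.172812, 0.189105) ; Y_{7,-6}(Ω₂) = (0.228622, 0.017710) ; Δ = (-0.042858, 0.040173)
  [-5]  conj(Y_{7,-5})(Ω₁) = (-0.072069, -0.423938) ; Y_{7,-5}(Ω₂) = (0.413694, 0.026690) ; Δ = (-0.018500, -0.177304)
  [-4]  conj(Y_{7,-4})(Ω₁) = (0.322964, 0.173765) ; Y_{7,-4}(Ω₂) = (0.401949, 0.020735) ; Δ = (0.126212, 0.076541)
  [-3]  conj(Y_{7,-3})(Ω₁) = (0.025875, -0.011406) ; Y_{7,-3}(Ω₂) = (0.044666, 0.001727) ; Δ = (0.001175, -0.000465)
  [-2]  conj(Y_{7,-2})(Ω₁) = (-0.088830, 0.352584) ; Y_{7,-2}(Ω₂) = (-0.344656, -0.008884) ; Δ = (0.033748, -0.120731)
  [-1]  conj(Y_{7,-1})(Ω₁) = (-0.082484, -0.105843) ; Y_{7,-1}(Ω₂) = (-0.205249, -0.002645) ; Δ = (0.016650, 0.021942)
  [+0]  conj(Y_{7,0})(Ω₁) = (-0.327805, -0.000000) ; Y_{7,0}(Ω₂) = (0.291128, 0.000000) ; Δ = (-0.095433, -0.000000)
  [+1]  conj(Y_{7,1})(Ω₁) = (0.082484, -0.105843) ; Y_{7,1}(Ω₂) = (0.205249, -0.002645) ; Δ = (0.016650, -0.021942)
  [+2]  conj(Y_{7,2})(Ω₁) = (-0.088830, -0.352584) ; Y_{7,2}(Ω₂) = (-0.344656, 0.008884) ; Δ = (0.033748, 0.120731)
  [+3]  conj(Y_{7,3})(Ω₁) = (-0.025875, -0.011406) ; Y_{7,3}(Ω₂) = (-0.044666, 0.001727) ; Δ = (0.001175, 0.000465)
  [+4]  conj(Y_{7,4})(Ω₁) = (0.322964, -0.173765) ; Y_{7,4}(Ω₂) = (0.401949, -0.020735) ; Δ = (0.126212, -0.076541)
  [+5]  conj(Y_{7,5})(Ω₁) = (0.072069, -0.423938) ; Y_{7,5}(Ω₂) = (-0.413694, 0.026690) ; Δ = (-0.018500, 0.177304)
  [+6]  conj(Y_{7,6})(Ω₁) = (-0.172812, -0.189105) ; Y_{7,6}(Ω₂) = (0.228622, -0.017710) ; Δ = (-0.042858, -0.040173)
  [+7]  conj(Y_{7,7})(Ω₁) = (-0.083700, 0.006577) ; Y_{7,7}(Ω₂) = (-0.070596, 0.006385) ; Δ = (0.005867, -0.000999)
Σ over m = (0.149157, -0.000000); ×(4π/15) → (0.124958, -0.000000). Real part: 0.124958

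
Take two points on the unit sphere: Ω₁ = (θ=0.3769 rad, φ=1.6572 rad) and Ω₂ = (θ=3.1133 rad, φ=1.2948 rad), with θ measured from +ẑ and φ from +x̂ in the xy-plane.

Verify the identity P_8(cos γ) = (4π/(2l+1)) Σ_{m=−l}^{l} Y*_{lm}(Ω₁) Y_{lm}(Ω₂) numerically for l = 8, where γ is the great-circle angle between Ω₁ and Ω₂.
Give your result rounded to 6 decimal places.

Term-by-term m-sum for l=8 (normalisation 4π/17 = 0.739198):
  m=-8: Y*=(0.000134, 0.000111)  Y=(-0.000000, 0.000000)  product (-0.000000, 0.000000)
  m=-7: Y*=(0.000997, -0.001442)  Y=(0.000000, 0.000000)  product (0.000000, -0.000000)
  m=-6: Y*=(-0.009725, -0.005548)  Y=(0.000000, -0.000000)  product (-0.000000, 0.000000)
  m=-5: Y*=(-0.021309, 0.046217)  Y=(-0.000000, 0.000000)  product (0.000000, -0.000000)
  m=-4: Y*=(0.158291, 0.056995)  Y=(0.000004, 0.000008)  product (0.000000, 0.000001)
  m=-3: Y*=(0.100373, -0.378515)  Y=(0.000232, -0.000213)  product (-0.000057, -0.000109)
  m=-2: Y*=(-0.561762, -0.098055)  Y=(-0.007002, -0.004312)  product (0.003511, 0.003109)
  m=-1: Y*=(-0.026625, 0.307384)  Y=(-0.037775, 0.133374)  product (-0.039991, -0.015162)
  m=+0: Y*=(-0.378555, -0.000000)  Y=(1.146408, 0.000000)  product (-0.433978, -0.000000)
  m=+1: Y*=(0.026625, 0.307384)  Y=(0.037775, 0.133374)  product (-0.039991, 0.015162)
  m=+2: Y*=(-0.561762, 0.098055)  Y=(-0.007002, 0.004312)  product (0.003511, -0.003109)
  m=+3: Y*=(-0.100373, -0.378515)  Y=(-0.000232, -0.000213)  product (-0.000057, 0.000109)
  m=+4: Y*=(0.158291, -0.056995)  Y=(0.000004, -0.000008)  product (0.000000, -0.000001)
  m=+5: Y*=(0.021309, 0.046217)  Y=(0.000000, 0.000000)  product (0.000000, 0.000000)
  m=+6: Y*=(-0.009725, 0.005548)  Y=(0.000000, 0.000000)  product (-0.000000, -0.000000)
  m=+7: Y*=(-0.000997, -0.001442)  Y=(-0.000000, 0.000000)  product (0.000000, 0.000000)
  m=+8: Y*=(0.000134, -0.000111)  Y=(-0.000000, -0.000000)  product (-0.000000, -0.000000)
Total Σ_m = (-0.507054, -0.000000). Multiply by 0.739198: (-0.374813, -0.000000). P_8(cos γ) = -0.374813

-0.374813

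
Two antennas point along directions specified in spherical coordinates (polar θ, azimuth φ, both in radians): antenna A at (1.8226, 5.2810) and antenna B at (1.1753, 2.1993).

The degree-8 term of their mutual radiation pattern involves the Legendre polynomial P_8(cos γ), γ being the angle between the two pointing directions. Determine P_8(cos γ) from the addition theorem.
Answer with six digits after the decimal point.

Term-by-term m-sum for l=8 (normalisation 4π/17 = 0.739198):
  m=-8: Y*=(-0.064927, -0.393557)  Y=(0.084141, 0.257660)  product (0.095941, -0.049843)
  m=-7: Y*=(-0.305291, 0.274373)  Y=(-0.430675, -0.139318)  product (0.169706, -0.075633)
  m=-6: Y*=(-0.020610, -0.005706)  Y=(0.230455, -0.167827)  product (-0.005707, 0.002144)
  m=-5: Y*=(0.105030, 0.341300)  Y=(-0.000150, -0.162170)  product (0.055333, -0.017084)
  m=-4: Y*=(0.069992, -0.082485)  Y=(0.283392, 0.205576)  product (0.036792, -0.008987)
  m=-3: Y*=(0.300929, 0.040885)  Y=(0.000012, -0.000004)  product (0.000004, -0.000001)
  m=-2: Y*=(-0.067574, -0.145963)  Y=(-0.103037, 0.317515)  product (0.053308, -0.006416)
  m=-1: Y*=(0.148134, -0.231818)  Y=(-0.039167, -0.053888)  product (-0.018294, 0.001097)
  m=+0: Y*=(-0.175279, -0.000000)  Y=(-0.322590, 0.000000)  product (0.056543, 0.000000)
  m=+1: Y*=(-0.148134, -0.231818)  Y=(0.039167, -0.053888)  product (-0.018294, -0.001097)
  m=+2: Y*=(-0.067574, 0.145963)  Y=(-0.103037, -0.317515)  product (0.053308, 0.006416)
  m=+3: Y*=(-0.300929, 0.040885)  Y=(-0.000012, -0.000004)  product (0.000004, 0.000001)
  m=+4: Y*=(0.069992, 0.082485)  Y=(0.283392, -0.205576)  product (0.036792, 0.008987)
  m=+5: Y*=(-0.105030, 0.341300)  Y=(0.000150, -0.162170)  product (0.055333, 0.017084)
  m=+6: Y*=(-0.020610, 0.005706)  Y=(0.230455, 0.167827)  product (-0.005707, -0.002144)
  m=+7: Y*=(0.305291, 0.274373)  Y=(0.430675, -0.139318)  product (0.169706, 0.075633)
  m=+8: Y*=(-0.064927, 0.393557)  Y=(0.084141, -0.257660)  product (0.095941, 0.049843)
Σ over m = (0.830708, 0.000000); ×(4π/17) → (0.614058, 0.000000). Real part: 0.614058

0.614058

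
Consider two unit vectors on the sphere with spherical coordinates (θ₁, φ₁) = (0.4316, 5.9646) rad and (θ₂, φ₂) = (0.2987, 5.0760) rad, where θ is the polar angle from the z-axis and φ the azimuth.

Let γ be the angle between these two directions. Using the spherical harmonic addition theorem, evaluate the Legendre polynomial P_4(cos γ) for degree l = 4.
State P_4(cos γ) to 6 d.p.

0.520538

Addition theorem: P_4(cos γ) = (4π/9) Σ_m Y*_{lm}(Ω₁) Y_{lm}(Ω₂), m = −4…4:
  [-4]  conj(Y_{4,-4})(Ω₁) = +0.003959-0.012961i ; Y_{4,-4}(Ω₂) = +0.000385-0.003296i ; Δ = -0.000041-0.000018i
  [-3]  conj(Y_{4,-3})(Ω₁) = +0.048021-0.067975i ; Y_{4,-3}(Ω₂) = -0.027041-0.014077i ; Δ = -0.002255+0.001162i
  [-2]  conj(Y_{4,-2})(Ω₁) = +0.224682-0.166299i ; Y_{4,-2}(Ω₂) = -0.116727+0.103879i ; Δ = -0.008952+0.042751i
  [-1]  conj(Y_{4,-1})(Ω₁) = +0.473727-0.156245i ; Y_{4,-1}(Ω₂) = +0.160598+0.422037i ; Δ = +0.142021+0.174838i
  [+0]  conj(Y_{4,0})(Ω₁) = +0.219188-0.000000i ; Y_{4,0}(Ω₂) = +0.507612+0.000000i ; Δ = +0.111262+0.000000i
  [+1]  conj(Y_{4,1})(Ω₁) = -0.473727-0.156245i ; Y_{4,1}(Ω₂) = -0.160598+0.422037i ; Δ = +0.142021-0.174838i
  [+2]  conj(Y_{4,2})(Ω₁) = +0.224682+0.166299i ; Y_{4,2}(Ω₂) = -0.116727-0.103879i ; Δ = -0.008952-0.042751i
  [+3]  conj(Y_{4,3})(Ω₁) = -0.048021-0.067975i ; Y_{4,3}(Ω₂) = +0.027041-0.014077i ; Δ = -0.002255-0.001162i
  [+4]  conj(Y_{4,4})(Ω₁) = +0.003959+0.012961i ; Y_{4,4}(Ω₂) = +0.000385+0.003296i ; Δ = -0.000041+0.000018i
Σ over m = +0.372808+0.000000i; ×(4π/9) → +0.520538+0.000000i. Real part: 0.520538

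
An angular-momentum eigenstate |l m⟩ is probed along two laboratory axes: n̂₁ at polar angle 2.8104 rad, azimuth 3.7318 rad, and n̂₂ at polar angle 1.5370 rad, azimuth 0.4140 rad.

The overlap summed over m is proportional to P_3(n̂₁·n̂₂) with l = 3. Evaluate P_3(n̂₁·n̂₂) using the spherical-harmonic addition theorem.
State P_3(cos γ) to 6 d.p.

Term-by-term m-sum for l=3 (normalisation 4π/7 = 1.795196):
  m=-3: Y*=(0.002847, -0.014060)  Y=(0.134493, -0.394198)  product (-0.005159, -0.003013)
  m=-2: Y*=(-0.038887, -0.094500)  Y=(0.023330, -0.025407)  product (-0.003308, -0.001217)
  m=-1: Y*=(-0.303083, -0.203022)  Y=(-0.294021, 0.129191)  product (0.115341, 0.020537)
  m=+0: Y*=(-0.519223, -0.000000)  Y=(-0.037757, 0.000000)  product (0.019604, 0.000000)
  m=+1: Y*=(0.303083, -0.203022)  Y=(0.294021, 0.129191)  product (0.115341, -0.020537)
  m=+2: Y*=(-0.038887, 0.094500)  Y=(0.023330, 0.025407)  product (-0.003308, 0.001217)
  m=+3: Y*=(-0.002847, -0.014060)  Y=(-0.134493, -0.394198)  product (-0.005159, 0.003013)
Σ over m = (0.233351, 0.000000); ×(4π/7) → (0.418911, 0.000000). Real part: 0.418911

0.418911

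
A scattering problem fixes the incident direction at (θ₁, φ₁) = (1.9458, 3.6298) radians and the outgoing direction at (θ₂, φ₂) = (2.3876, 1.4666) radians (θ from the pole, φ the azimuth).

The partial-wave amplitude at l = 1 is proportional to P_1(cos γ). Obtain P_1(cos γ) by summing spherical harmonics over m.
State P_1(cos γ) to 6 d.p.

Addition theorem: P_1(cos γ) = (4π/3) Σ_m Y*_{lm}(Ω₁) Y_{lm}(Ω₂), m = −1…1:
  [-1]  conj(Y_{1,-1})(Ω₁) = -0.28393 - 0.15079j ; Y_{1,-1}(Ω₂) = 0.02460 - 0.23523j ; Δ = -0.04245 + 0.06308j
  [+0]  conj(Y_{1,0})(Ω₁) = -0.17896 + 0.00000j ; Y_{1,0}(Ω₂) = -0.35617 + 0.00000j ; Δ = 0.06374 + 0.00000j
  [+1]  conj(Y_{1,1})(Ω₁) = 0.28393 - 0.15079j ; Y_{1,1}(Ω₂) = -0.02460 - 0.23523j ; Δ = -0.04245 - 0.06308j
Accumulated sum -0.02117 + 0.00000j; after 4π/(2l+1) scaling, -0.08866 + 0.00000j ⇒ P_1 = -0.088662

-0.088662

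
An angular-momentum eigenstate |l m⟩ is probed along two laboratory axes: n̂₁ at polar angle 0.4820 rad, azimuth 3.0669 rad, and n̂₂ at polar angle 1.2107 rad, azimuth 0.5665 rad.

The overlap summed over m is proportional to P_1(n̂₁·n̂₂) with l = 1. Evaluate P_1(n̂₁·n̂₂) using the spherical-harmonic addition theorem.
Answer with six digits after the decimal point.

Addition theorem: P_1(cos γ) = (4π/3) Σ_m Y*_{lm}(Ω₁) Y_{lm}(Ω₂), m = −1…1:
  m=-1: -0.15971 + 0.01195j × 0.27283 - 0.17353j = -0.04150 + 0.03097j  (running Σ = -0.04150 + 0.03097j)
  m=0: 0.43294 + 0.00000j × 0.17217 + 0.00000j = 0.07454 + 0.00000j  (running Σ = 0.03304 + 0.03097j)
  m=1: 0.15971 + 0.01195j × -0.27283 - 0.17353j = -0.04150 - 0.03097j  (running Σ = -0.00846 + 0.00000j)
Σ over m = -0.00846 + 0.00000j; ×(4π/3) → -0.03544 + 0.00000j. Real part: -0.035438

-0.035438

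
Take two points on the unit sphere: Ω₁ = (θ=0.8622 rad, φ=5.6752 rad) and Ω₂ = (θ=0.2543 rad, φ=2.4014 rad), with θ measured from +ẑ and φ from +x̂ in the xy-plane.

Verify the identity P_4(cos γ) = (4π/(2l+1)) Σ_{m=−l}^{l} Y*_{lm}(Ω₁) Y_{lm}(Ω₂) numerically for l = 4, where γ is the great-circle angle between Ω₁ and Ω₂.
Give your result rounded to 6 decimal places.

Summing Y*_{l m}(θ₁,φ₁)·Y_{l m}(θ₂,φ₂) over m ∈ [−4, 4]; prefactor 4π/(2·4+1) = 1.396263:
  [-4]  conj(Y_{4,-4})(Ω₁) = -0.11157 - 0.09583j ; Y_{4,-4}(Ω₂) = -0.00174 + 0.00032j ; Δ = 0.00023 + 0.00013j
  [-3]  conj(Y_{4,-3})(Ω₁) = -0.08930 - 0.34518j ; Y_{4,-3}(Ω₂) = 0.01167 - 0.01536j ; Δ = -0.00634 - 0.00266j
  [-2]  conj(Y_{4,-2})(Ω₁) = 0.13163 - 0.35526j ; Y_{4,-2}(Ω₂) = 0.01062 + 0.11717j ; Δ = 0.04302 + 0.01165j
  [-1]  conj(Y_{4,-1})(Ω₁) = -0.00681 + 0.00474j ; Y_{4,-1}(Ω₂) = -0.30251 - 0.27633j ; Δ = 0.00337 + 0.00045j
  [+0]  conj(Y_{4,0})(Ω₁) = -0.36260 + 0.00000j ; Y_{4,0}(Ω₂) = 0.59332 + 0.00000j ; Δ = -0.21514 + 0.00000j
  [+1]  conj(Y_{4,1})(Ω₁) = 0.00681 + 0.00474j ; Y_{4,1}(Ω₂) = 0.30251 - 0.27633j ; Δ = 0.00337 - 0.00045j
  [+2]  conj(Y_{4,2})(Ω₁) = 0.13163 + 0.35526j ; Y_{4,2}(Ω₂) = 0.01062 - 0.11717j ; Δ = 0.04302 - 0.01165j
  [+3]  conj(Y_{4,3})(Ω₁) = 0.08930 - 0.34518j ; Y_{4,3}(Ω₂) = -0.01167 - 0.01536j ; Δ = -0.00634 + 0.00266j
  [+4]  conj(Y_{4,4})(Ω₁) = -0.11157 + 0.09583j ; Y_{4,4}(Ω₂) = -0.00174 - 0.00032j ; Δ = 0.00023 - 0.00013j
Total Σ_m = -0.13459 - 0.00000j. Multiply by 1.396263: -0.18792 - 0.00000j. P_4(cos γ) = -0.187920

-0.187920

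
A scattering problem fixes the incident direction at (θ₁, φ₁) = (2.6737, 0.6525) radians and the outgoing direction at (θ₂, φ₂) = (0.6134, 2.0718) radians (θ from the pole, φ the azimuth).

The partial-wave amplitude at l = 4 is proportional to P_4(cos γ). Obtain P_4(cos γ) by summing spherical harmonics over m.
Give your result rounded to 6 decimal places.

-0.418324

Term-by-term m-sum for l=4 (normalisation 4π/9 = 1.396263):
  m=-4: (-0.015783, 0.009281) × (-0.020399, -0.044105) = (0.000731, 0.000507)  (running Σ = (0.000731, 0.000507))
  m=-3: (0.038651, -0.094916) × (0.194788, 0.013224) = (0.008784, -0.017977)  (running Σ = (0.009515, -0.017471))
  m=-2: (0.081793, 0.300447) × (-0.219742, 0.343744) = (-0.121250, -0.037905)  (running Σ = (-0.111735, -0.055376))
  m=-1: (-0.389803, -0.297871) × (-0.179729, -0.328208) = (-0.027705, 0.181473)  (running Σ = (-0.139440, 0.126097))
  m=0: (0.138773, -0.000000) × (-0.149333, 0.000000) = (-0.020723, 0.000000)  (running Σ = (-0.160163, 0.126097))
  m=1: (0.389803, -0.297871) × (0.179729, -0.328208) = (-0.027705, -0.181473)  (running Σ = (-0.187868, -0.055376))
  m=2: (0.081793, -0.300447) × (-0.219742, -0.343744) = (-0.121250, 0.037905)  (running Σ = (-0.309118, -0.017471))
  m=3: (-0.038651, -0.094916) × (-0.194788, 0.013224) = (0.008784, 0.017977)  (running Σ = (-0.300334, 0.000507))
  m=4: (-0.015783, -0.009281) × (-0.020399, 0.044105) = (0.000731, -0.000507)  (running Σ = (-0.299603, -0.000000))
Σ over m = (-0.299603, -0.000000); ×(4π/9) → (-0.418324, -0.000000). Real part: -0.418324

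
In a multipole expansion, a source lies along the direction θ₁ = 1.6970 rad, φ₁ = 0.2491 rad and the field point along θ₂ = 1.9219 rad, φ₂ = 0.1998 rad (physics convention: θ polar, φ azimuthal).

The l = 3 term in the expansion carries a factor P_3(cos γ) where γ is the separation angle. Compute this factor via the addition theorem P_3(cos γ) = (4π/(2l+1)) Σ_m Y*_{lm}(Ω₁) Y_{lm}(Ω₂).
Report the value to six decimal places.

Addition theorem: P_3(cos γ) = (4π/7) Σ_m Y*_{lm}(Ω₁) Y_{lm}(Ω₂), m = −3…3:
  term(m=-3) = (0.139173, 0.020735)   from Y*(Ω₁)=(0.298801, 0.276858), Y(Ω₂)=(0.285211, -0.194872)
  term(m=-2) = (0.039044, 0.003862)   from Y*(Ω₁)=(-0.111209, -0.060494), Y(Ω₂)=(-0.285501, 0.120573)
  term(m=-1) = (0.036556, 0.001804)   from Y*(Ω₁)=(-0.286101, -0.072779), Y(Ω₂)=(-0.121513, 0.024607)
  term(m=+0) = (0.042411, 0.000000)   from Y*(Ω₁)=(0.137193, -0.000000), Y(Ω₂)=(0.309132, 0.000000)
  term(m=+1) = (0.036556, -0.001804)   from Y*(Ω₁)=(0.286101, -0.072779), Y(Ω₂)=(0.121513, 0.024607)
  term(m=+2) = (0.039044, -0.003862)   from Y*(Ω₁)=(-0.111209, 0.060494), Y(Ω₂)=(-0.285501, -0.120573)
  term(m=+3) = (0.139173, -0.020735)   from Y*(Ω₁)=(-0.298801, 0.276858), Y(Ω₂)=(-0.285211, -0.194872)
Total Σ_m = (0.471957, 0.000000). Multiply by 1.795196: (0.847256, 0.000000). P_3(cos γ) = 0.847256

0.847256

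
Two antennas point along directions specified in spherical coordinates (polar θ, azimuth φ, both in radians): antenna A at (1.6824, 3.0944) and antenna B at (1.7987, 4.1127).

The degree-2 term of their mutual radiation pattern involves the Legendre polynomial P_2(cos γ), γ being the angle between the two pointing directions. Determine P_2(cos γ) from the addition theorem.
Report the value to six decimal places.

Addition theorem: P_2(cos γ) = (4π/5) Σ_m Y*_{lm}(Ω₁) Y_{lm}(Ω₂), m = −2…2:
  m=-2: Y*=0.37978 - 0.03595j  Y=-0.13304 - 0.34156j  product -0.06281 - 0.12494j
  m=-1: Y*=0.08541 - 0.00403j  Y=0.09596 - 0.14036j  product 0.00763 - 0.01238j
  m=+0: Y*=-0.30366 + 0.00000j  Y=-0.26709 + 0.00000j  product 0.08110 + 0.00000j
  m=+1: Y*=-0.08541 - 0.00403j  Y=-0.09596 - 0.14036j  product 0.00763 + 0.01238j
  m=+2: Y*=0.37978 + 0.03595j  Y=-0.13304 + 0.34156j  product -0.06281 + 0.12494j
Total Σ_m = -0.02925 + 0.00000j. Multiply by 2.513274: -0.07351 + 0.00000j. P_2(cos γ) = -0.073506

-0.073506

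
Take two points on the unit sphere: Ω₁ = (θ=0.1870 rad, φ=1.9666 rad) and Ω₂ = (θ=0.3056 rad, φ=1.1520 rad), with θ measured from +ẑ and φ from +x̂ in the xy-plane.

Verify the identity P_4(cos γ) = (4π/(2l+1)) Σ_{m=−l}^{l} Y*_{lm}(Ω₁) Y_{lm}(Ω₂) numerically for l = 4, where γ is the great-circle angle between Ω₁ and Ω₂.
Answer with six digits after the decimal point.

0.767542

Term-by-term m-sum for l=4 (normalisation 4π/9 = 1.396263):
  [-4]  conj(Y_{4,-4})(Ω₁) = -0.00001 + 0.00053j ; Y_{4,-4}(Ω₂) = -0.00038 + 0.00361j ; Δ = -0.00000 - 0.00000j
  [-3]  conj(Y_{4,-3})(Ω₁) = 0.00733 - 0.00296j ; Y_{4,-3}(Ω₂) = -0.03092 + 0.01005j ; Δ = -0.00020 + 0.00017j
  [-2]  conj(Y_{4,-2})(Ω₁) = -0.04678 - 0.04737j ; Y_{4,-2}(Ω₂) = -0.10875 - 0.12074j ; Δ = -0.00063 + 0.01080j
  [-1]  conj(Y_{4,-1})(Ω₁) = -0.12521 + 0.29966j ; Y_{4,-1}(Ω₂) = 0.18582 - 0.41746j ; Δ = 0.10183 + 0.10796j
  [+0]  conj(Y_{4,0})(Ω₁) = 0.70446 + 0.00000j ; Y_{4,0}(Ω₂) = 0.49359 + 0.00000j ; Δ = 0.34771 + 0.00000j
  [+1]  conj(Y_{4,1})(Ω₁) = 0.12521 + 0.29966j ; Y_{4,1}(Ω₂) = -0.18582 - 0.41746j ; Δ = 0.10183 - 0.10796j
  [+2]  conj(Y_{4,2})(Ω₁) = -0.04678 + 0.04737j ; Y_{4,2}(Ω₂) = -0.10875 + 0.12074j ; Δ = -0.00063 - 0.01080j
  [+3]  conj(Y_{4,3})(Ω₁) = -0.00733 - 0.00296j ; Y_{4,3}(Ω₂) = 0.03092 + 0.01005j ; Δ = -0.00020 - 0.00017j
  [+4]  conj(Y_{4,4})(Ω₁) = -0.00001 - 0.00053j ; Y_{4,4}(Ω₂) = -0.00038 - 0.00361j ; Δ = -0.00000 + 0.00000j
Accumulated sum 0.54971 + 0.00000j; after 4π/(2l+1) scaling, 0.76754 + 0.00000j ⇒ P_4 = 0.767542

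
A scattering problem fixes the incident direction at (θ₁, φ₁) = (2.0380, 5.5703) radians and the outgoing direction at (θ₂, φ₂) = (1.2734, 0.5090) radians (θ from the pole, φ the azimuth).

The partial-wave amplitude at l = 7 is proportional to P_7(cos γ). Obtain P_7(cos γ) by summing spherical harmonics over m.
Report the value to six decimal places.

-0.273714

Summing Y*_{l m}(θ₁,φ₁)·Y_{l m}(θ₂,φ₂) over m ∈ [−7, 7]; prefactor 4π/(2·7+1) = 0.837758:
  term(m=-7) = -0.053156-0.063210i   from Y*(Ω₁)=+0.062020+0.217476i, Y(Ω₂)=-0.333254+0.149385i
  term(m=-6) = -0.089239+0.154899i   from Y*(Ω₁)=+0.179909-0.387083i, Y(Ω₂)=-0.417198-0.036637i
  term(m=-5) = +0.011442+0.002008i   from Y*(Ω₁)=-0.310785+0.139846i, Y(Ω₂)=-0.028200-0.019152i
  term(m=-4) = -0.004496-0.025407i   from Y*(Ω₁)=-0.073040-0.021800i, Y(Ω₂)=+0.151854+0.302529i
  term(m=-3) = -0.047885+0.027676i   from Y*(Ω₁)=+0.190735+0.298979i, Y(Ω₂)=-0.006828+0.155807i
  term(m=-2) = -0.017042-0.014291i   from Y*(Ω₁)=+0.011604-0.079454i, Y(Ω₂)=+0.145436-0.235730i
  term(m=-1) = +0.021419-0.058877i   from Y*(Ω₁)=+0.241470-0.208765i, Y(Ω₂)=+0.171397-0.095647i
  term(m=+0) = +0.031192+0.000000i   from Y*(Ω₁)=-0.121885-0.000000i, Y(Ω₂)=-0.255916+0.000000i
  term(m=+1) = +0.021419+0.058877i   from Y*(Ω₁)=-0.241470-0.208765i, Y(Ω₂)=-0.171397-0.095647i
  term(m=+2) = -0.017042+0.014291i   from Y*(Ω₁)=+0.011604+0.079454i, Y(Ω₂)=+0.145436+0.235730i
  term(m=+3) = -0.047885-0.027676i   from Y*(Ω₁)=-0.190735+0.298979i, Y(Ω₂)=+0.006828+0.155807i
  term(m=+4) = -0.004496+0.025407i   from Y*(Ω₁)=-0.073040+0.021800i, Y(Ω₂)=+0.151854-0.302529i
  term(m=+5) = +0.011442-0.002008i   from Y*(Ω₁)=+0.310785+0.139846i, Y(Ω₂)=+0.028200-0.019152i
  term(m=+6) = -0.089239-0.154899i   from Y*(Ω₁)=+0.179909+0.387083i, Y(Ω₂)=-0.417198+0.036637i
  term(m=+7) = -0.053156+0.063210i   from Y*(Ω₁)=-0.062020+0.217476i, Y(Ω₂)=+0.333254+0.149385i
Total Σ_m = -0.326722+0.000000i. Multiply by 0.837758: -0.273714+0.000000i. P_7(cos γ) = -0.273714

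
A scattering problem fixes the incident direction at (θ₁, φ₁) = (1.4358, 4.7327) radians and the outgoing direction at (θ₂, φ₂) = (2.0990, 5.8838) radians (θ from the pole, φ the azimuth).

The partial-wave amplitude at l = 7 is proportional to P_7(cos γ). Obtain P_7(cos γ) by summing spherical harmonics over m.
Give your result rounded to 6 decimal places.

-0.250135

Expand P_7 via completeness: Σ_{m} conj(Y_{7,m}) at Ω₁ times Y_{7,m} at Ω₂ —
  [-7]  conj(Y_{7,-7})(Ω₁) = (-0.066464, 0.464317) ; Y_{7,-7}(Ω₂) = (-0.168686, 0.060792) ; Δ = (-0.017015, -0.082364)
  [-6]  conj(Y_{7,-6})(Ω₁) = (-0.236604, -0.028978) ; Y_{7,-6}(Ω₂) = (0.287693, -0.265489) ; Δ = (-0.075762, 0.054479)
  [-5]  conj(Y_{7,-5})(Ω₁) = (-0.027169, 0.266614) ; Y_{7,-5}(Ω₂) = (-0.167823, 0.369698) ; Δ = (-0.094007, -0.054788)
  [-4]  conj(Y_{7,-4})(Ω₁) = (-0.262375, -0.021363) ; Y_{7,-4}(Ω₂) = (0.001662, -0.062134) ; Δ = (-0.001764, 0.016267)
  [-3]  conj(Y_{7,-3})(Ω₁) = (-0.012136, 0.198919) ; Y_{7,-3}(Ω₂) = (-0.117780, -0.301302) ; Δ = (0.061364, -0.019772)
  [-2]  conj(Y_{7,-2})(Ω₁) = (-0.269689, -0.010961) ; Y_{7,-2}(Ω₂) = (0.152410, 0.156542) ; Δ = (-0.039387, -0.043888)
  [-1]  conj(Y_{7,-1})(Ω₁) = (-0.003489, 0.171775) ; Y_{7,-1}(Ω₂) = (0.222861, 0.094063) ; Δ = (-0.016935, 0.037954)
  [+0]  conj(Y_{7,0})(Ω₁) = (-0.271285, -0.000000) ; Y_{7,0}(Ω₂) = (-0.252269, 0.000000) ; Δ = (0.068437, 0.000000)
  [+1]  conj(Y_{7,1})(Ω₁) = (0.003489, 0.171775) ; Y_{7,1}(Ω₂) = (-0.222861, 0.094063) ; Δ = (-0.016935, -0.037954)
  [+2]  conj(Y_{7,2})(Ω₁) = (-0.269689, 0.010961) ; Y_{7,2}(Ω₂) = (0.152410, -0.156542) ; Δ = (-0.039387, 0.043888)
  [+3]  conj(Y_{7,3})(Ω₁) = (0.012136, 0.198919) ; Y_{7,3}(Ω₂) = (0.117780, -0.301302) ; Δ = (0.061364, 0.019772)
  [+4]  conj(Y_{7,4})(Ω₁) = (-0.262375, 0.021363) ; Y_{7,4}(Ω₂) = (0.001662, 0.062134) ; Δ = (-0.001764, -0.016267)
  [+5]  conj(Y_{7,5})(Ω₁) = (0.027169, 0.266614) ; Y_{7,5}(Ω₂) = (0.167823, 0.369698) ; Δ = (-0.094007, 0.054788)
  [+6]  conj(Y_{7,6})(Ω₁) = (-0.236604, 0.028978) ; Y_{7,6}(Ω₂) = (0.287693, 0.265489) ; Δ = (-0.075762, -0.054479)
  [+7]  conj(Y_{7,7})(Ω₁) = (0.066464, 0.464317) ; Y_{7,7}(Ω₂) = (0.168686, 0.060792) ; Δ = (-0.017015, 0.082364)
Accumulated sum (-0.298577, -0.000000); after 4π/(2l+1) scaling, (-0.250135, -0.000000) ⇒ P_7 = -0.250135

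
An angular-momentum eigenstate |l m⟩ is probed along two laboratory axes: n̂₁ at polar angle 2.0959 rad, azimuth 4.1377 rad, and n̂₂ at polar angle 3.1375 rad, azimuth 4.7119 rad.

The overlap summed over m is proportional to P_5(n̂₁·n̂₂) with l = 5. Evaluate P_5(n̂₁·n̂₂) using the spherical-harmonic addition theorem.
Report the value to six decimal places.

0.080273

Expand P_5 via completeness: Σ_{m} conj(Y_{5,m}) at Ω₁ times Y_{5,m} at Ω₂ —
  [-5]  conj(Y_{5,-5})(Ω₁) = -0.059643+0.217070i ; Y_{5,-5}(Ω₂) = -0.000000+0.000000i ; Δ = -0.000000-0.000000i
  [-4]  conj(Y_{5,-4})(Ω₁) = +0.274411+0.307894i ; Y_{5,-4}(Ω₂) = -0.000000-0.000000i ; Δ = -0.000000-0.000000i
  [-3]  conj(Y_{5,-3})(Ω₁) = +0.279455-0.043171i ; Y_{5,-3}(Ω₂) = +0.000000-0.000000i ; Δ = -0.000000-0.000000i
  [-2]  conj(Y_{5,-2})(Ω₁) = -0.064030+0.142837i ; Y_{5,-2}(Ω₂) = +0.000057+0.000000i ; Δ = -0.000004+0.000008i
  [-1]  conj(Y_{5,-1})(Ω₁) = +0.179569+0.277281i ; Y_{5,-1}(Ω₂) = -0.000005+0.010486i ; Δ = -0.002908+0.001881i
  [+0]  conj(Y_{5,0})(Ω₁) = -0.081339-0.000000i ; Y_{5,0}(Ω₂) = -0.935485+0.000000i ; Δ = +0.076091+0.000000i
  [+1]  conj(Y_{5,1})(Ω₁) = -0.179569+0.277281i ; Y_{5,1}(Ω₂) = +0.000005+0.010486i ; Δ = -0.002908-0.001881i
  [+2]  conj(Y_{5,2})(Ω₁) = -0.064030-0.142837i ; Y_{5,2}(Ω₂) = +0.000057-0.000000i ; Δ = -0.000004-0.000008i
  [+3]  conj(Y_{5,3})(Ω₁) = -0.279455-0.043171i ; Y_{5,3}(Ω₂) = -0.000000-0.000000i ; Δ = -0.000000+0.000000i
  [+4]  conj(Y_{5,4})(Ω₁) = +0.274411-0.307894i ; Y_{5,4}(Ω₂) = -0.000000+0.000000i ; Δ = -0.000000+0.000000i
  [+5]  conj(Y_{5,5})(Ω₁) = +0.059643+0.217070i ; Y_{5,5}(Ω₂) = +0.000000+0.000000i ; Δ = -0.000000+0.000000i
Accumulated sum +0.070267-0.000000i; after 4π/(2l+1) scaling, +0.080273-0.000000i ⇒ P_5 = 0.080273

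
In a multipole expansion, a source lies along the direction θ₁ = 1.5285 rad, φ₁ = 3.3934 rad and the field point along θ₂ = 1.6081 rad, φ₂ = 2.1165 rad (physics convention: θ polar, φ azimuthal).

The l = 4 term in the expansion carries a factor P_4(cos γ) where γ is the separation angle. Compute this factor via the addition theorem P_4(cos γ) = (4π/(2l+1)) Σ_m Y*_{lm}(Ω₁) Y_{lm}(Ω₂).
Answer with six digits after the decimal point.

Expand P_4 via completeness: Σ_{m} conj(Y_{4,m}) at Ω₁ times Y_{4,m} at Ω₂ —
  m=-4: 0.23556 + 0.37276j × -0.25354 - 0.36120j = 0.07492 - 0.17959j  (running Σ = 0.07492 - 0.17959j)
  m=-3: -0.03843 - 0.03619j × -0.04648 + 0.00309j = 0.00190 + 0.00156j  (running Σ = 0.07682 - 0.17803j)
  m=-2: -0.28881 - 0.15913j × 0.15258 - 0.29352j = -0.09077 + 0.06049j  (running Σ = -0.01396 - 0.11754j)
  m=-1: 0.05782 + 0.01488j × -0.02736 - 0.04507j = -0.00091 - 0.00301j  (running Σ = -0.01487 - 0.12055j)
  m=0: 0.31169 + 0.00000j × 0.31295 + 0.00000j = 0.09754 + 0.00000j  (running Σ = 0.08268 - 0.12055j)
  m=1: -0.05782 + 0.01488j × 0.02736 - 0.04507j = -0.00091 + 0.00301j  (running Σ = 0.08176 - 0.11754j)
  m=2: -0.28881 + 0.15913j × 0.15258 + 0.29352j = -0.09077 - 0.06049j  (running Σ = -0.00901 - 0.17803j)
  m=3: 0.03843 - 0.03619j × 0.04648 + 0.00309j = 0.00190 - 0.00156j  (running Σ = -0.00711 - 0.17959j)
  m=4: 0.23556 - 0.37276j × -0.25354 + 0.36120j = 0.07492 + 0.17959j  (running Σ = 0.06781 + 0.00000j)
Total Σ_m = 0.06781 + 0.00000j. Multiply by 1.396263: 0.09467 + 0.00000j. P_4(cos γ) = 0.094675

0.094675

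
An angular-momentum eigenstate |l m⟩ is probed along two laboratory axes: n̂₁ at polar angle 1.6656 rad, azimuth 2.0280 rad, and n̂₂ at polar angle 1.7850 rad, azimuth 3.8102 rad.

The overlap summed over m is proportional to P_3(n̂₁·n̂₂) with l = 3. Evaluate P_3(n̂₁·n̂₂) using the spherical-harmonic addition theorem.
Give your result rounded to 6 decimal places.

0.260419

Expand P_3 via completeness: Σ_{m} conj(Y_{3,m}) at Ω₁ times Y_{3,m} at Ω₂ —
  m=-3: (0.403490, -0.081449) × (0.164050, 0.353010) = (0.094945, 0.129074)  (running Σ = (0.094945, 0.129074))
  m=-2: (0.058509, 0.075953) × (-0.048012, 0.201794) = (-0.018136, 0.008160)  (running Σ = (0.076809, 0.137234))
  m=-1: (0.135661, -0.275750) × (0.191814, -0.151531) = (-0.015763, -0.073450)  (running Σ = (0.061046, 0.063785))
  m=0: (0.104394, -0.000000) × (0.220056, 0.000000) = (0.022972, 0.000000)  (running Σ = (0.084018, 0.063785))
  m=1: (-0.135661, -0.275750) × (-0.191814, -0.151531) = (-0.015763, 0.073450)  (running Σ = (0.068255, 0.137234))
  m=2: (0.058509, -0.075953) × (-0.048012, -0.201794) = (-0.018136, -0.008160)  (running Σ = (0.050119, 0.129074))
  m=3: (-0.403490, -0.081449) × (-0.164050, 0.353010) = (0.094945, -0.129074)  (running Σ = (0.145064, 0.000000))
Total Σ_m = (0.145064, 0.000000). Multiply by 1.795196: (0.260419, 0.000000). P_3(cos γ) = 0.260419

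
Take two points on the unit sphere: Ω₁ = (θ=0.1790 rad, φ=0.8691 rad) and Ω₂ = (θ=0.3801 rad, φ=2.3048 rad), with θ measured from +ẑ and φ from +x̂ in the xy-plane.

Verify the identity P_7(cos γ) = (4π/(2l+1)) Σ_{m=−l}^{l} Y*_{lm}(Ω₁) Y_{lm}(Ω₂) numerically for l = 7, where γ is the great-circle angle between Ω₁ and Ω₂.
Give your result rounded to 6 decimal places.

-0.253273

Addition theorem: P_7(cos γ) = (4π/15) Σ_m Y*_{lm}(Ω₁) Y_{lm}(Ω₂), m = −7…7:
  m=-7: Y*=(0.000003, -0.000001)  Y=(-0.000441, 0.000200)  product (-0.000000, 0.000000)
  m=-6: Y*=(0.000028, -0.000051)  Y=(0.001375, -0.004318)  product (-0.000000, -0.000000)
  m=-5: Y*=(-0.000273, -0.000710)  Y=(0.013279, 0.022745)  product (0.000013, -0.000016)
  m=-4: Y*=(-0.006571, -0.002286)  Y=(-0.103786, -0.021642)  product (0.000633, 0.000379)
  m=-3: Y*=(-0.039321, 0.023266)  Y=(0.239136, -0.174803)  product (-0.005336, 0.012437)
  m=-2: Y*=(-0.034614, 0.204834)  Y=(-0.054346, 0.526853)  product (-0.106036, -0.029368)
  m=-1: Y*=(0.375041, 0.443734)  Y=(-0.292442, -0.324160)  product (0.034163, -0.251340)
  m=+0: Y*=(0.654193, -0.000000)  Y=(-0.228058, 0.000000)  product (-0.149194, 0.000000)
  m=+1: Y*=(-0.375041, 0.443734)  Y=(0.292442, -0.324160)  product (0.034163, 0.251340)
  m=+2: Y*=(-0.034614, -0.204834)  Y=(-0.054346, -0.526853)  product (-0.106036, 0.029368)
  m=+3: Y*=(0.039321, 0.023266)  Y=(-0.239136, -0.174803)  product (-0.005336, -0.012437)
  m=+4: Y*=(-0.006571, 0.002286)  Y=(-0.103786, 0.021642)  product (0.000633, -0.000379)
  m=+5: Y*=(0.000273, -0.000710)  Y=(-0.013279, 0.022745)  product (0.000013, 0.000016)
  m=+6: Y*=(0.000028, 0.000051)  Y=(0.001375, 0.004318)  product (-0.000000, 0.000000)
  m=+7: Y*=(-0.000003, -0.000001)  Y=(0.000441, 0.000200)  product (-0.000000, -0.000000)
Total Σ_m = (-0.302322, -0.000000). Multiply by 0.837758: (-0.253273, -0.000000). P_7(cos γ) = -0.253273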